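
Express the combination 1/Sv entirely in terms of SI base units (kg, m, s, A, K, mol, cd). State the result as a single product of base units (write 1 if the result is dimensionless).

m⁻²·s²

Sv = J/kg (equivalent dose = energy per mass),
    = m²·s⁻².
So Sv⁻¹ = m⁻²·s².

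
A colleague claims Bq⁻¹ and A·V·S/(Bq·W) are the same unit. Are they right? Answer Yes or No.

No

Left side:
  Bq = 1/s = s⁻¹ (activity is decays per second).
  So Bq⁻¹ = s.
Right side:
  Bq = 1/s = s⁻¹ (activity is decays per second).
  So Bq⁻¹ = s.
  W = J/s (power = energy per time),
      = kg·m²·s⁻³.
  So W⁻¹ = kg⁻¹·m⁻²·s³.
  V = W/A (potential = power per current),
      = kg·m²·s⁻³·A⁻¹.
  S = 1/Ω (conductance is reciprocal resistance),
      = kg⁻¹·m⁻²·s³·A².
  Combining: Bq⁻¹·W⁻¹·A·V·S = s · (kg⁻¹·m⁻²·s³) · A · (kg·m²·s⁻³·A⁻¹) · (kg⁻¹·m⁻²·s³·A²) = kg⁻¹·m⁻²·s⁴·A².
Left is s; right is kg⁻¹·m⁻²·s⁴·A² — different.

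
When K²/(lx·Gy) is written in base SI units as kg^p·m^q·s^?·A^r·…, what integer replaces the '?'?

2

lx = lm/m² (illuminance = luminous flux per area),
    = m⁻²·cd.
So lx⁻¹ = m²·cd⁻¹.
Gy = J/kg (absorbed dose = energy per mass),
    = m²·s⁻².
So Gy⁻¹ = m⁻²·s².
Combining: lx⁻¹·Gy⁻¹·K² = (m²·cd⁻¹) · (m⁻²·s²) · K² = s²·K²·cd⁻¹.
The exponent of s is 2.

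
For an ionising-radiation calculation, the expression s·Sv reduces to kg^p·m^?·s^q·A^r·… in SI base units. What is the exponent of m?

2

Sv = m²·s⁻².
Combining: s·Sv = s · (m²·s⁻²) = m²·s⁻¹.
The exponent of m is 2.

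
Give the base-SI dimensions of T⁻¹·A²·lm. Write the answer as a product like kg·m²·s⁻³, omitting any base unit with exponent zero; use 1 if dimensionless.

kg⁻¹·s²·A³·cd

T = kg·s⁻²·A⁻¹.
So T⁻¹ = kg⁻¹·s²·A.
lm = cd.
Combining: T⁻¹·A²·lm = (kg⁻¹·s²·A) · A² · cd = kg⁻¹·s²·A³·cd.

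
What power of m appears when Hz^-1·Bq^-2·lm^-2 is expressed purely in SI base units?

0

Hz = 1/s = s⁻¹ (frequency is cycles per second).
So Hz⁻¹ = s.
Bq = 1/s = s⁻¹ (activity is decays per second).
So Bq⁻² = s².
lm = cd·sr = cd (luminous flux; sr is dimensionless).
So lm⁻² = cd⁻².
Combining: Hz⁻¹·Bq⁻²·lm⁻² = s · s² · cd⁻² = s³·cd⁻².
The exponent of m is 0.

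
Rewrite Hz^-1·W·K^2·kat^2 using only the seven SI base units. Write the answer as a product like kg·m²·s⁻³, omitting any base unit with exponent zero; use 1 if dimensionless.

Hz = 1/s = s⁻¹ (frequency is cycles per second).
So Hz⁻¹ = s.
W = J/s (power = energy per time),
    = kg·m²·s⁻³.
kat = mol/s = s⁻¹·mol (catalytic activity).
So kat² = s⁻²·mol².
Combining: Hz⁻¹·W·K²·kat² = s · (kg·m²·s⁻³) · K² · (s⁻²·mol²) = kg·m²·s⁻⁴·K²·mol².

kg·m²·s⁻⁴·K²·mol²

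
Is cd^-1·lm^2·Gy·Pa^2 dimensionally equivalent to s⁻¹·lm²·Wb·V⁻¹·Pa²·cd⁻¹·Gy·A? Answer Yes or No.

No

Left side:
  lm = cd·sr = cd (luminous flux; sr is dimensionless).
  So lm² = cd².
  Gy = J/kg (absorbed dose = energy per mass),
      = m²·s⁻².
  Pa = N/m² (pressure = force per area),
      = kg·m⁻¹·s⁻².
  So Pa² = kg²·m⁻²·s⁻⁴.
  Combining: cd⁻¹·lm²·Gy·Pa² = cd⁻¹ · cd² · (m²·s⁻²) · (kg²·m⁻²·s⁻⁴) = kg²·s⁻⁶·cd.
Right side:
  lm = cd.
  So lm² = cd².
  Wb = kg·m²·s⁻²·A⁻¹.
  V = kg·m²·s⁻³·A⁻¹.
  So V⁻¹ = kg⁻¹·m⁻²·s³·A.
  Pa = kg·m⁻¹·s⁻².
  So Pa² = kg²·m⁻²·s⁻⁴.
  Gy = m²·s⁻².
  Combining: s⁻¹·lm²·Wb·V⁻¹·Pa²·cd⁻¹·Gy·A = s⁻¹ · cd² · (kg·m²·s⁻²·A⁻¹) · (kg⁻¹·m⁻²·s³·A) · (kg²·m⁻²·s⁻⁴) · cd⁻¹ · (m²·s⁻²) · A = kg²·s⁻⁶·A·cd.
Left is kg²·s⁻⁶·cd; right is kg²·s⁻⁶·A·cd — different.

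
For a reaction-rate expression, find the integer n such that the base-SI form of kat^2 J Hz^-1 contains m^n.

2

kat = mol/s = s⁻¹·mol (catalytic activity).
So kat² = s⁻²·mol².
J = N·m (work = force × distance),
    = kg·m²·s⁻².
Hz = 1/s = s⁻¹ (frequency is cycles per second).
So Hz⁻¹ = s.
Combining: kat²·J·Hz⁻¹ = (s⁻²·mol²) · (kg·m²·s⁻²) · s = kg·m²·s⁻³·mol².
The exponent of m is 2.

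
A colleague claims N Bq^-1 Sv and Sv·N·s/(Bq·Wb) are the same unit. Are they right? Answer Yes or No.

Left side:
  N = kg·m/s² = kg·m·s⁻² (force = mass × acceleration).
  Bq = 1/s = s⁻¹ (activity is decays per second).
  So Bq⁻¹ = s.
  Sv = J/kg (equivalent dose = energy per mass),
      = m²·s⁻².
  Combining: N·Bq⁻¹·Sv = (kg·m·s⁻²) · s · (m²·s⁻²) = kg·m³·s⁻³.
Right side:
  Sv = m²·s⁻².
  N = kg·m·s⁻².
  Bq = s⁻¹.
  So Bq⁻¹ = s.
  Wb = kg·m²·s⁻²·A⁻¹.
  So Wb⁻¹ = kg⁻¹·m⁻²·s²·A.
  Combining: Sv·N·Bq⁻¹·Wb⁻¹·s = (m²·s⁻²) · (kg·m·s⁻²) · s · (kg⁻¹·m⁻²·s²·A) · s = m·A.
Left is kg·m³·s⁻³; right is m·A — different.

No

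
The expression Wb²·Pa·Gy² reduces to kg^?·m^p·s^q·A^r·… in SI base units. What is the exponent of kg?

Wb = kg·m²·s⁻²·A⁻¹.
So Wb² = kg²·m⁴·s⁻⁴·A⁻².
Pa = kg·m⁻¹·s⁻².
Gy = m²·s⁻².
So Gy² = m⁴·s⁻⁴.
Combining: Wb²·Pa·Gy² = (kg²·m⁴·s⁻⁴·A⁻²) · (kg·m⁻¹·s⁻²) · (m⁴·s⁻⁴) = kg³·m⁷·s⁻¹⁰·A⁻².
The exponent of kg is 3.

3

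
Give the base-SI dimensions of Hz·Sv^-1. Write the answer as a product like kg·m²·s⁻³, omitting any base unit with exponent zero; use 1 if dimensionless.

Hz = 1/s = s⁻¹ (frequency is cycles per second).
Sv = J/kg (equivalent dose = energy per mass),
    = m²·s⁻².
So Sv⁻¹ = m⁻²·s².
Combining: Hz·Sv⁻¹ = s⁻¹ · (m⁻²·s²) = m⁻²·s.

m⁻²·s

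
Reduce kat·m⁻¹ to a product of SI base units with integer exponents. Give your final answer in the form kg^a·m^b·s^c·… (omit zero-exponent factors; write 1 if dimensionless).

m⁻¹·s⁻¹·mol

kat = mol/s = s⁻¹·mol (catalytic activity).
Combining: kat·m⁻¹ = (s⁻¹·mol) · m⁻¹ = m⁻¹·s⁻¹·mol.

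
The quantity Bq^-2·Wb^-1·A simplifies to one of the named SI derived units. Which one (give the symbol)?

Bq = 1/s = s⁻¹ (activity is decays per second).
So Bq⁻² = s².
Wb = V·s (flux: a volt is a weber per second),
    = kg·m²·s⁻²·A⁻¹.
So Wb⁻¹ = kg⁻¹·m⁻²·s²·A.
Combining: Bq⁻²·Wb⁻¹·A = s² · (kg⁻¹·m⁻²·s²·A) · A = kg⁻¹·m⁻²·s⁴·A².
kg⁻¹·m⁻²·s⁴·A² is the base-SI form of the farad.

F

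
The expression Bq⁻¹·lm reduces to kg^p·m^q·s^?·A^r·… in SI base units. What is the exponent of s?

1

Bq = 1/s = s⁻¹ (activity is decays per second).
So Bq⁻¹ = s.
lm = cd·sr = cd (luminous flux; sr is dimensionless).
Combining: Bq⁻¹·lm = s · cd = s·cd.
The exponent of s is 1.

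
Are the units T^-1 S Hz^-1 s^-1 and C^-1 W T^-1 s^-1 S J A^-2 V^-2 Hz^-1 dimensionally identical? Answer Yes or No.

Left side:
  T = kg·s⁻²·A⁻¹.
  So T⁻¹ = kg⁻¹·s²·A.
  S = kg⁻¹·m⁻²·s³·A².
  Hz = s⁻¹.
  So Hz⁻¹ = s.
  Combining: T⁻¹·S·Hz⁻¹·s⁻¹ = (kg⁻¹·s²·A) · (kg⁻¹·m⁻²·s³·A²) · s · s⁻¹ = kg⁻²·m⁻²·s⁵·A³.
Right side:
  C = A·s = s·A (charge = current × time).
  So C⁻¹ = s⁻¹·A⁻¹.
  W = J/s (power = energy per time),
      = kg·m²·s⁻³.
  T = Wb/m² (flux density = flux per area),
      = kg·s⁻²·A⁻¹.
  So T⁻¹ = kg⁻¹·s²·A.
  S = 1/Ω (conductance is reciprocal resistance),
      = kg⁻¹·m⁻²·s³·A².
  J = N·m (work = force × distance),
      = kg·m²·s⁻².
  V = W/A (potential = power per current),
      = kg·m²·s⁻³·A⁻¹.
  So V⁻² = kg⁻²·m⁻⁴·s⁶·A².
  Hz = 1/s = s⁻¹ (frequency is cycles per second).
  So Hz⁻¹ = s.
  Combining: C⁻¹·W·T⁻¹·s⁻¹·S·J·A⁻²·V⁻²·Hz⁻¹ = (s⁻¹·A⁻¹) · (kg·m²·s⁻³) · (kg⁻¹·s²·A) · s⁻¹ · (kg⁻¹·m⁻²·s³·A²) · (kg·m²·s⁻²) · A⁻² · (kg⁻²·m⁻⁴·s⁶·A²) · s = kg⁻²·m⁻²·s⁵·A².
Left is kg⁻²·m⁻²·s⁵·A³; right is kg⁻²·m⁻²·s⁵·A² — different.

No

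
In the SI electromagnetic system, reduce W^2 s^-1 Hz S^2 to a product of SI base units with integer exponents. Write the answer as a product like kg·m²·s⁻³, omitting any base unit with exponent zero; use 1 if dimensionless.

W = kg·m²·s⁻³.
So W² = kg²·m⁴·s⁻⁶.
Hz = s⁻¹.
S = kg⁻¹·m⁻²·s³·A².
So S² = kg⁻²·m⁻⁴·s⁶·A⁴.
Combining: W²·s⁻¹·Hz·S² = (kg²·m⁴·s⁻⁶) · s⁻¹ · s⁻¹ · (kg⁻²·m⁻⁴·s⁶·A⁴) = s⁻²·A⁴.

s⁻²·A⁴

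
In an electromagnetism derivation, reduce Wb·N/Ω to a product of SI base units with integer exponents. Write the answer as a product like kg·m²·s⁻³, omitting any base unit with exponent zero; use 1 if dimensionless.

kg·m·s⁻¹·A

Ω = kg·m²·s⁻³·A⁻².
So Ω⁻¹ = kg⁻¹·m⁻²·s³·A².
Wb = kg·m²·s⁻²·A⁻¹.
N = kg·m·s⁻².
Combining: Ω⁻¹·Wb·N = (kg⁻¹·m⁻²·s³·A²) · (kg·m²·s⁻²·A⁻¹) · (kg·m·s⁻²) = kg·m·s⁻¹·A.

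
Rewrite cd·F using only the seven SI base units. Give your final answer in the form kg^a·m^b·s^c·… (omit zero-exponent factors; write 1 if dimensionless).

F = kg⁻¹·m⁻²·s⁴·A².
Combining: cd·F = cd · (kg⁻¹·m⁻²·s⁴·A²) = kg⁻¹·m⁻²·s⁴·A²·cd.

kg⁻¹·m⁻²·s⁴·A²·cd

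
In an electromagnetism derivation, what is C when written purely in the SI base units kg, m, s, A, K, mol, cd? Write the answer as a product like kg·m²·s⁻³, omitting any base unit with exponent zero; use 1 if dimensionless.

C = A·s = s·A (charge = current × time).

s·A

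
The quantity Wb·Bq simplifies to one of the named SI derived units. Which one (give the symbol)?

V

Wb = V·s (flux: a volt is a weber per second),
    = kg·m²·s⁻²·A⁻¹.
Bq = 1/s = s⁻¹ (activity is decays per second).
Combining: Wb·Bq = (kg·m²·s⁻²·A⁻¹) · s⁻¹ = kg·m²·s⁻³·A⁻¹.
kg·m²·s⁻³·A⁻¹ is the base-SI form of the volt.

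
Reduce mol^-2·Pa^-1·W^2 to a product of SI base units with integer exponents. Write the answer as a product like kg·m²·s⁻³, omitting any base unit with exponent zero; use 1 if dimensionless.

Pa = N/m² (pressure = force per area),
    = kg·m⁻¹·s⁻².
So Pa⁻¹ = kg⁻¹·m·s².
W = J/s (power = energy per time),
    = kg·m²·s⁻³.
So W² = kg²·m⁴·s⁻⁶.
Combining: mol⁻²·Pa⁻¹·W² = mol⁻² · (kg⁻¹·m·s²) · (kg²·m⁴·s⁻⁶) = kg·m⁵·s⁻⁴·mol⁻².

kg·m⁵·s⁻⁴·mol⁻²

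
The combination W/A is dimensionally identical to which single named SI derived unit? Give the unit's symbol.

W = J/s (power = energy per time),
    = kg·m²·s⁻³.
Combining: W·A⁻¹ = (kg·m²·s⁻³) · A⁻¹ = kg·m²·s⁻³·A⁻¹.
kg·m²·s⁻³·A⁻¹ is the base-SI form of the volt.

V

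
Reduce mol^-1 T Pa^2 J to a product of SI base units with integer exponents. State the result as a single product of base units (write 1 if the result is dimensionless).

T = kg·s⁻²·A⁻¹.
Pa = kg·m⁻¹·s⁻².
So Pa² = kg²·m⁻²·s⁻⁴.
J = kg·m²·s⁻².
Combining: mol⁻¹·T·Pa²·J = mol⁻¹ · (kg·s⁻²·A⁻¹) · (kg²·m⁻²·s⁻⁴) · (kg·m²·s⁻²) = kg⁴·s⁻⁸·A⁻¹·mol⁻¹.

kg⁴·s⁻⁸·A⁻¹·mol⁻¹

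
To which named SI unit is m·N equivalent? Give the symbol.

J

N = kg·m·s⁻².
Combining: m·N = m · (kg·m·s⁻²) = kg·m²·s⁻².
kg·m²·s⁻² is the base-SI form of the joule.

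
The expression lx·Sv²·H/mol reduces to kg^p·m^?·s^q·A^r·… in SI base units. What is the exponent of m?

lx = lm/m² (illuminance = luminous flux per area),
    = m⁻²·cd.
Sv = J/kg (equivalent dose = energy per mass),
    = m²·s⁻².
So Sv² = m⁴·s⁻⁴.
H = Wb/A (inductance = flux per current),
    = kg·m²·s⁻²·A⁻².
Combining: mol⁻¹·lx·Sv²·H = mol⁻¹ · (m⁻²·cd) · (m⁴·s⁻⁴) · (kg·m²·s⁻²·A⁻²) = kg·m⁴·s⁻⁶·A⁻²·mol⁻¹·cd.
The exponent of m is 4.

4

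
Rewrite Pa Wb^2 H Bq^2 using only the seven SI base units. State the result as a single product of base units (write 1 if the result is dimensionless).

Pa = N/m² (pressure = force per area),
    = kg·m⁻¹·s⁻².
Wb = V·s (flux: a volt is a weber per second),
    = kg·m²·s⁻²·A⁻¹.
So Wb² = kg²·m⁴·s⁻⁴·A⁻².
H = Wb/A (inductance = flux per current),
    = kg·m²·s⁻²·A⁻².
Bq = 1/s = s⁻¹ (activity is decays per second).
So Bq² = s⁻².
Combining: Pa·Wb²·H·Bq² = (kg·m⁻¹·s⁻²) · (kg²·m⁴·s⁻⁴·A⁻²) · (kg·m²·s⁻²·A⁻²) · s⁻² = kg⁴·m⁵·s⁻¹⁰·A⁻⁴.

kg⁴·m⁵·s⁻¹⁰·A⁻⁴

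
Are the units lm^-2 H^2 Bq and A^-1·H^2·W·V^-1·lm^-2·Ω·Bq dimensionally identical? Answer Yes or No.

Left side:
  lm = cd·sr = cd (luminous flux; sr is dimensionless).
  So lm⁻² = cd⁻².
  H = Wb/A (inductance = flux per current),
      = kg·m²·s⁻²·A⁻².
  So H² = kg²·m⁴·s⁻⁴·A⁻⁴.
  Bq = 1/s = s⁻¹ (activity is decays per second).
  Combining: lm⁻²·H²·Bq = cd⁻² · (kg²·m⁴·s⁻⁴·A⁻⁴) · s⁻¹ = kg²·m⁴·s⁻⁵·A⁻⁴·cd⁻².
Right side:
  H = kg·m²·s⁻²·A⁻².
  So H² = kg²·m⁴·s⁻⁴·A⁻⁴.
  W = kg·m²·s⁻³.
  V = kg·m²·s⁻³·A⁻¹.
  So V⁻¹ = kg⁻¹·m⁻²·s³·A.
  lm = cd.
  So lm⁻² = cd⁻².
  Ω = kg·m²·s⁻³·A⁻².
  Bq = s⁻¹.
  Combining: A⁻¹·H²·W·V⁻¹·lm⁻²·Ω·Bq = A⁻¹ · (kg²·m⁴·s⁻⁴·A⁻⁴) · (kg·m²·s⁻³) · (kg⁻¹·m⁻²·s³·A) · cd⁻² · (kg·m²·s⁻³·A⁻²) · s⁻¹ = kg³·m⁶·s⁻⁸·A⁻⁶·cd⁻².
Left is kg²·m⁴·s⁻⁵·A⁻⁴·cd⁻²; right is kg³·m⁶·s⁻⁸·A⁻⁶·cd⁻² — different.

No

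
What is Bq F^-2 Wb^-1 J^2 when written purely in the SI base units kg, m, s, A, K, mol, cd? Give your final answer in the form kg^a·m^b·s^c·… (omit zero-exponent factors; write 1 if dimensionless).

kg³·m⁶·s⁻¹¹·A⁻³

Bq = s⁻¹.
F = kg⁻¹·m⁻²·s⁴·A².
So F⁻² = kg²·m⁴·s⁻⁸·A⁻⁴.
Wb = kg·m²·s⁻²·A⁻¹.
So Wb⁻¹ = kg⁻¹·m⁻²·s²·A.
J = kg·m²·s⁻².
So J² = kg²·m⁴·s⁻⁴.
Combining: Bq·F⁻²·Wb⁻¹·J² = s⁻¹ · (kg²·m⁴·s⁻⁸·A⁻⁴) · (kg⁻¹·m⁻²·s²·A) · (kg²·m⁴·s⁻⁴) = kg³·m⁶·s⁻¹¹·A⁻³.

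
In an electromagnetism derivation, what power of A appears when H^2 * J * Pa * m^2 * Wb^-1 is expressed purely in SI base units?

-3

H = kg·m²·s⁻²·A⁻².
So H² = kg²·m⁴·s⁻⁴·A⁻⁴.
J = kg·m²·s⁻².
Pa = kg·m⁻¹·s⁻².
Wb = kg·m²·s⁻²·A⁻¹.
So Wb⁻¹ = kg⁻¹·m⁻²·s²·A.
Combining: H²·J·Pa·m²·Wb⁻¹ = (kg²·m⁴·s⁻⁴·A⁻⁴) · (kg·m²·s⁻²) · (kg·m⁻¹·s⁻²) · m² · (kg⁻¹·m⁻²·s²·A) = kg³·m⁵·s⁻⁶·A⁻³.
The exponent of A is -3.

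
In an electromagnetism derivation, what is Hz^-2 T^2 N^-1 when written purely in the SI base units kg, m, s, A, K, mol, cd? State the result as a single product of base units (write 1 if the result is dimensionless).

Hz = 1/s = s⁻¹ (frequency is cycles per second).
So Hz⁻² = s².
T = Wb/m² (flux density = flux per area),
    = kg·s⁻²·A⁻¹.
So T² = kg²·s⁻⁴·A⁻².
N = kg·m/s² = kg·m·s⁻² (force = mass × acceleration).
So N⁻¹ = kg⁻¹·m⁻¹·s².
Combining: Hz⁻²·T²·N⁻¹ = s² · (kg²·s⁻⁴·A⁻²) · (kg⁻¹·m⁻¹·s²) = kg·m⁻¹·A⁻².

kg·m⁻¹·A⁻²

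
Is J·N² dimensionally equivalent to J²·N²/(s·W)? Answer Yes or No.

Yes

Left side:
  J = kg·m²·s⁻².
  N = kg·m·s⁻².
  So N² = kg²·m²·s⁻⁴.
  Combining: J·N² = (kg·m²·s⁻²) · (kg²·m²·s⁻⁴) = kg³·m⁴·s⁻⁶.
Right side:
  J = N·m (work = force × distance),
      = kg·m²·s⁻².
  So J² = kg²·m⁴·s⁻⁴.
  N = kg·m/s² = kg·m·s⁻² (force = mass × acceleration).
  So N² = kg²·m²·s⁻⁴.
  W = J/s (power = energy per time),
      = kg·m²·s⁻³.
  So W⁻¹ = kg⁻¹·m⁻²·s³.
  Combining: J²·N²·s⁻¹·W⁻¹ = (kg²·m⁴·s⁻⁴) · (kg²·m²·s⁻⁴) · s⁻¹ · (kg⁻¹·m⁻²·s³) = kg³·m⁴·s⁻⁶.
Both reduce to kg³·m⁴·s⁻⁶.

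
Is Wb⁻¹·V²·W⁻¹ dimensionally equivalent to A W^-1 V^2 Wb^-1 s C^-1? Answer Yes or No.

Left side:
  Wb = kg·m²·s⁻²·A⁻¹.
  So Wb⁻¹ = kg⁻¹·m⁻²·s²·A.
  V = kg·m²·s⁻³·A⁻¹.
  So V² = kg²·m⁴·s⁻⁶·A⁻².
  W = kg·m²·s⁻³.
  So W⁻¹ = kg⁻¹·m⁻²·s³.
  Combining: Wb⁻¹·V²·W⁻¹ = (kg⁻¹·m⁻²·s²·A) · (kg²·m⁴·s⁻⁶·A⁻²) · (kg⁻¹·m⁻²·s³) = s⁻¹·A⁻¹.
Right side:
  W = J/s (power = energy per time),
      = kg·m²·s⁻³.
  So W⁻¹ = kg⁻¹·m⁻²·s³.
  V = W/A (potential = power per current),
      = kg·m²·s⁻³·A⁻¹.
  So V² = kg²·m⁴·s⁻⁶·A⁻².
  Wb = V·s (flux: a volt is a weber per second),
      = kg·m²·s⁻²·A⁻¹.
  So Wb⁻¹ = kg⁻¹·m⁻²·s²·A.
  C = A·s = s·A (charge = current × time).
  So C⁻¹ = s⁻¹·A⁻¹.
  Combining: A·W⁻¹·V²·Wb⁻¹·s·C⁻¹ = A · (kg⁻¹·m⁻²·s³) · (kg²·m⁴·s⁻⁶·A⁻²) · (kg⁻¹·m⁻²·s²·A) · s · (s⁻¹·A⁻¹) = s⁻¹·A⁻¹.
Both reduce to s⁻¹·A⁻¹.

Yes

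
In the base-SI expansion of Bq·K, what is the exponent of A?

Bq = 1/s = s⁻¹ (activity is decays per second).
Combining: Bq·K = s⁻¹ · K = s⁻¹·K.
The exponent of A is 0.

0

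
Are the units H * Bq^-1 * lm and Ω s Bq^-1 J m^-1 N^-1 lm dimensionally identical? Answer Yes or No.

Yes

Left side:
  H = Wb/A (inductance = flux per current),
      = kg·m²·s⁻²·A⁻².
  Bq = 1/s = s⁻¹ (activity is decays per second).
  So Bq⁻¹ = s.
  lm = cd·sr = cd (luminous flux; sr is dimensionless).
  Combining: H·Bq⁻¹·lm = (kg·m²·s⁻²·A⁻²) · s · cd = kg·m²·s⁻¹·A⁻²·cd.
Right side:
  Ω = V/A (resistance = voltage per current),
      = kg·m²·s⁻³·A⁻².
  Bq = 1/s = s⁻¹ (activity is decays per second).
  So Bq⁻¹ = s.
  J = N·m (work = force × distance),
      = kg·m²·s⁻².
  N = kg·m/s² = kg·m·s⁻² (force = mass × acceleration).
  So N⁻¹ = kg⁻¹·m⁻¹·s².
  lm = cd·sr = cd (luminous flux; sr is dimensionless).
  Combining: Ω·s·Bq⁻¹·J·m⁻¹·N⁻¹·lm = (kg·m²·s⁻³·A⁻²) · s · s · (kg·m²·s⁻²) · m⁻¹ · (kg⁻¹·m⁻¹·s²) · cd = kg·m²·s⁻¹·A⁻²·cd.
Both reduce to kg·m²·s⁻¹·A⁻²·cd.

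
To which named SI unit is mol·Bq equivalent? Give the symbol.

kat

Bq = s⁻¹.
Combining: mol·Bq = mol · s⁻¹ = s⁻¹·mol.
s⁻¹·mol is the base-SI form of the katal.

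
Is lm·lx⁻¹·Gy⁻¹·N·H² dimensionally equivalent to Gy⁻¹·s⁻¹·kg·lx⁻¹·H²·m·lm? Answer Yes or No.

No

Left side:
  lm = cd.
  lx = m⁻²·cd.
  So lx⁻¹ = m²·cd⁻¹.
  Gy = m²·s⁻².
  So Gy⁻¹ = m⁻²·s².
  N = kg·m·s⁻².
  H = kg·m²·s⁻²·A⁻².
  So H² = kg²·m⁴·s⁻⁴·A⁻⁴.
  Combining: lm·lx⁻¹·Gy⁻¹·N·H² = cd · (m²·cd⁻¹) · (m⁻²·s²) · (kg·m·s⁻²) · (kg²·m⁴·s⁻⁴·A⁻⁴) = kg³·m⁵·s⁻⁴·A⁻⁴.
Right side:
  Gy = m²·s⁻².
  So Gy⁻¹ = m⁻²·s².
  lx = m⁻²·cd.
  So lx⁻¹ = m²·cd⁻¹.
  H = kg·m²·s⁻²·A⁻².
  So H² = kg²·m⁴·s⁻⁴·A⁻⁴.
  lm = cd.
  Combining: Gy⁻¹·s⁻¹·kg·lx⁻¹·H²·m·lm = (m⁻²·s²) · s⁻¹ · kg · (m²·cd⁻¹) · (kg²·m⁴·s⁻⁴·A⁻⁴) · m · cd = kg³·m⁵·s⁻³·A⁻⁴.
Left is kg³·m⁵·s⁻⁴·A⁻⁴; right is kg³·m⁵·s⁻³·A⁻⁴ — different.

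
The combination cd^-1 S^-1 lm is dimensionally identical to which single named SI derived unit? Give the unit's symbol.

S = 1/Ω (conductance is reciprocal resistance),
    = kg⁻¹·m⁻²·s³·A².
So S⁻¹ = kg·m²·s⁻³·A⁻².
lm = cd·sr = cd (luminous flux; sr is dimensionless).
Combining: cd⁻¹·S⁻¹·lm = cd⁻¹ · (kg·m²·s⁻³·A⁻²) · cd = kg·m²·s⁻³·A⁻².
kg·m²·s⁻³·A⁻² is the base-SI form of the ohm.

Ω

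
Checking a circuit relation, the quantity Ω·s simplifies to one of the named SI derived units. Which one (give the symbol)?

H

Ω = V/A (resistance = voltage per current),
    = kg·m²·s⁻³·A⁻².
Combining: Ω·s = (kg·m²·s⁻³·A⁻²) · s = kg·m²·s⁻²·A⁻².
kg·m²·s⁻²·A⁻² is the base-SI form of the henry.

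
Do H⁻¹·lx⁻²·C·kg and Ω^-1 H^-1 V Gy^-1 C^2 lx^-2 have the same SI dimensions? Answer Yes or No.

Left side:
  H = Wb/A (inductance = flux per current),
      = kg·m²·s⁻²·A⁻².
  So H⁻¹ = kg⁻¹·m⁻²·s²·A².
  lx = lm/m² (illuminance = luminous flux per area),
      = m⁻²·cd.
  So lx⁻² = m⁴·cd⁻².
  C = A·s = s·A (charge = current × time).
  Combining: H⁻¹·lx⁻²·C·kg = (kg⁻¹·m⁻²·s²·A²) · (m⁴·cd⁻²) · (s·A) · kg = m²·s³·A³·cd⁻².
Right side:
  Ω = V/A (resistance = voltage per current),
      = kg·m²·s⁻³·A⁻².
  So Ω⁻¹ = kg⁻¹·m⁻²·s³·A².
  H = Wb/A (inductance = flux per current),
      = kg·m²·s⁻²·A⁻².
  So H⁻¹ = kg⁻¹·m⁻²·s²·A².
  V = W/A (potential = power per current),
      = kg·m²·s⁻³·A⁻¹.
  Gy = J/kg (absorbed dose = energy per mass),
      = m²·s⁻².
  So Gy⁻¹ = m⁻²·s².
  C = A·s = s·A (charge = current × time).
  So C² = s²·A².
  lx = lm/m² (illuminance = luminous flux per area),
      = m⁻²·cd.
  So lx⁻² = m⁴·cd⁻².
  Combining: Ω⁻¹·H⁻¹·V·Gy⁻¹·C²·lx⁻² = (kg⁻¹·m⁻²·s³·A²) · (kg⁻¹·m⁻²·s²·A²) · (kg·m²·s⁻³·A⁻¹) · (m⁻²·s²) · (s²·A²) · (m⁴·cd⁻²) = kg⁻¹·s⁶·A⁵·cd⁻².
Left is m²·s³·A³·cd⁻²; right is kg⁻¹·s⁶·A⁵·cd⁻² — different.

No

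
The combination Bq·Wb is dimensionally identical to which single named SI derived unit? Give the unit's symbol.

V

Bq = 1/s = s⁻¹ (activity is decays per second).
Wb = V·s (flux: a volt is a weber per second),
    = kg·m²·s⁻²·A⁻¹.
Combining: Bq·Wb = s⁻¹ · (kg·m²·s⁻²·A⁻¹) = kg·m²·s⁻³·A⁻¹.
kg·m²·s⁻³·A⁻¹ is the base-SI form of the volt.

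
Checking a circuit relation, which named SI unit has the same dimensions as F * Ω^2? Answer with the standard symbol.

F = kg⁻¹·m⁻²·s⁴·A².
Ω = kg·m²·s⁻³·A⁻².
So Ω² = kg²·m⁴·s⁻⁶·A⁻⁴.
Combining: F·Ω² = (kg⁻¹·m⁻²·s⁴·A²) · (kg²·m⁴·s⁻⁶·A⁻⁴) = kg·m²·s⁻²·A⁻².
kg·m²·s⁻²·A⁻² is the base-SI form of the henry.

H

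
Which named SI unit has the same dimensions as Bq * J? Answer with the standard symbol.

W

Bq = s⁻¹.
J = kg·m²·s⁻².
Combining: Bq·J = s⁻¹ · (kg·m²·s⁻²) = kg·m²·s⁻³.
kg·m²·s⁻³ is the base-SI form of the watt.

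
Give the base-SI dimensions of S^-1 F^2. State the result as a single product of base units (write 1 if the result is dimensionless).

kg⁻¹·m⁻²·s⁵·A²

S = kg⁻¹·m⁻²·s³·A².
So S⁻¹ = kg·m²·s⁻³·A⁻².
F = kg⁻¹·m⁻²·s⁴·A².
So F² = kg⁻²·m⁻⁴·s⁸·A⁴.
Combining: S⁻¹·F² = (kg·m²·s⁻³·A⁻²) · (kg⁻²·m⁻⁴·s⁸·A⁴) = kg⁻¹·m⁻²·s⁵·A².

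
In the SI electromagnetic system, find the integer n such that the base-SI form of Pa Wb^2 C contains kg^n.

Pa = N/m² (pressure = force per area),
    = kg·m⁻¹·s⁻².
Wb = V·s (flux: a volt is a weber per second),
    = kg·m²·s⁻²·A⁻¹.
So Wb² = kg²·m⁴·s⁻⁴·A⁻².
C = A·s = s·A (charge = current × time).
Combining: Pa·Wb²·C = (kg·m⁻¹·s⁻²) · (kg²·m⁴·s⁻⁴·A⁻²) · (s·A) = kg³·m³·s⁻⁵·A⁻¹.
The exponent of kg is 3.

3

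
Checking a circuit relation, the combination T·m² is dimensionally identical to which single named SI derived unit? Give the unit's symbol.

Wb

T = kg·s⁻²·A⁻¹.
Combining: T·m² = (kg·s⁻²·A⁻¹) · m² = kg·m²·s⁻²·A⁻¹.
kg·m²·s⁻²·A⁻¹ is the base-SI form of the weber.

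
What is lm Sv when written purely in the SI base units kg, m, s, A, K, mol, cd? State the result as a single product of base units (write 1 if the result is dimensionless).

lm = cd.
Sv = m²·s⁻².
Combining: lm·Sv = cd · (m²·s⁻²) = m²·s⁻²·cd.

m²·s⁻²·cd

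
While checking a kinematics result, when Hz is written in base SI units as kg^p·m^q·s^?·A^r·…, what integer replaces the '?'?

-1

Hz = s⁻¹.
The exponent of s is -1.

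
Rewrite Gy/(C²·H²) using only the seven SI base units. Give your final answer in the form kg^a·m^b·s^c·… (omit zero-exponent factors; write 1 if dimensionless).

Gy = m²·s⁻².
C = s·A.
So C⁻² = s⁻²·A⁻².
H = kg·m²·s⁻²·A⁻².
So H⁻² = kg⁻²·m⁻⁴·s⁴·A⁴.
Combining: Gy·C⁻²·H⁻² = (m²·s⁻²) · (s⁻²·A⁻²) · (kg⁻²·m⁻⁴·s⁴·A⁴) = kg⁻²·m⁻²·A².

kg⁻²·m⁻²·A²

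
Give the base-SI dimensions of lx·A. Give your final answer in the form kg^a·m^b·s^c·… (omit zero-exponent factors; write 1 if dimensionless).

m⁻²·A·cd

lx = lm/m² (illuminance = luminous flux per area),
    = m⁻²·cd.
Combining: lx·A = (m⁻²·cd) · A = m⁻²·A·cd.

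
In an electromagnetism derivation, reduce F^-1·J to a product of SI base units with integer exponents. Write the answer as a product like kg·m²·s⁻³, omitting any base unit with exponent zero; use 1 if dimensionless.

kg²·m⁴·s⁻⁶·A⁻²

F = C/V (capacitance = charge per voltage),
    = A·s/(kg·m²·s⁻³·A⁻¹) (substituting C and V),
    = kg⁻¹·m⁻²·s⁴·A².
So F⁻¹ = kg·m²·s⁻⁴·A⁻².
J = N·m (work = force × distance),
    = kg·m²·s⁻².
Combining: F⁻¹·J = (kg·m²·s⁻⁴·A⁻²) · (kg·m²·s⁻²) = kg²·m⁴·s⁻⁶·A⁻².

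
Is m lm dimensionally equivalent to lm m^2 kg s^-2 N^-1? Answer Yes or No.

Yes

Left side:
  lm = cd·sr = cd (luminous flux; sr is dimensionless).
  Combining: m·lm = m · cd = m·cd.
Right side:
  lm = cd.
  N = kg·m·s⁻².
  So N⁻¹ = kg⁻¹·m⁻¹·s².
  Combining: lm·m²·kg·s⁻²·N⁻¹ = cd · m² · kg · s⁻² · (kg⁻¹·m⁻¹·s²) = m·cd.
Both reduce to m·cd.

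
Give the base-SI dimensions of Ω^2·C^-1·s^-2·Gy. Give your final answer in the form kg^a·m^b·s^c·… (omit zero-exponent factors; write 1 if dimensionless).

Ω = kg·m²·s⁻³·A⁻².
So Ω² = kg²·m⁴·s⁻⁶·A⁻⁴.
C = s·A.
So C⁻¹ = s⁻¹·A⁻¹.
Gy = m²·s⁻².
Combining: Ω²·C⁻¹·s⁻²·Gy = (kg²·m⁴·s⁻⁶·A⁻⁴) · (s⁻¹·A⁻¹) · s⁻² · (m²·s⁻²) = kg²·m⁶·s⁻¹¹·A⁻⁵.

kg²·m⁶·s⁻¹¹·A⁻⁵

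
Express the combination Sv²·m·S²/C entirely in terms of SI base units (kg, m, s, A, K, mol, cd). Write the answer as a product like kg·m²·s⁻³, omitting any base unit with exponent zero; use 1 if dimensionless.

kg⁻²·m·s·A³

Sv = J/kg (equivalent dose = energy per mass),
    = m²·s⁻².
So Sv² = m⁴·s⁻⁴.
S = 1/Ω (conductance is reciprocal resistance),
    = kg⁻¹·m⁻²·s³·A².
So S² = kg⁻²·m⁻⁴·s⁶·A⁴.
C = A·s = s·A (charge = current × time).
So C⁻¹ = s⁻¹·A⁻¹.
Combining: Sv²·m·S²·C⁻¹ = (m⁴·s⁻⁴) · m · (kg⁻²·m⁻⁴·s⁶·A⁴) · (s⁻¹·A⁻¹) = kg⁻²·m·s·A³.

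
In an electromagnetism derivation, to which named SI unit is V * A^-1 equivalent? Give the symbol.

Ω

V = W/A (potential = power per current),
    = kg·m²·s⁻³·A⁻¹.
Combining: V·A⁻¹ = (kg·m²·s⁻³·A⁻¹) · A⁻¹ = kg·m²·s⁻³·A⁻².
kg·m²·s⁻³·A⁻² is the base-SI form of the ohm.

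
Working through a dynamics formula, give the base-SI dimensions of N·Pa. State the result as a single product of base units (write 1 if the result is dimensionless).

N = kg·m/s² = kg·m·s⁻² (force = mass × acceleration).
Pa = N/m² (pressure = force per area),
    = kg·m⁻¹·s⁻².
Combining: N·Pa = (kg·m·s⁻²) · (kg·m⁻¹·s⁻²) = kg²·s⁻⁴.

kg²·s⁻⁴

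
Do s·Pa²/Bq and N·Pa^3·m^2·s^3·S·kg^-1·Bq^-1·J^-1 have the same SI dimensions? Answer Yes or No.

Left side:
  Bq = 1/s = s⁻¹ (activity is decays per second).
  So Bq⁻¹ = s.
  Pa = N/m² (pressure = force per area),
      = kg·m⁻¹·s⁻².
  So Pa² = kg²·m⁻²·s⁻⁴.
  Combining: s·Bq⁻¹·Pa² = s · s · (kg²·m⁻²·s⁻⁴) = kg²·m⁻²·s⁻².
Right side:
  N = kg·m·s⁻².
  Pa = kg·m⁻¹·s⁻².
  So Pa³ = kg³·m⁻³·s⁻⁶.
  S = kg⁻¹·m⁻²·s³·A².
  Bq = s⁻¹.
  So Bq⁻¹ = s.
  J = kg·m²·s⁻².
  So J⁻¹ = kg⁻¹·m⁻²·s².
  Combining: N·Pa³·m²·s³·S·kg⁻¹·Bq⁻¹·J⁻¹ = (kg·m·s⁻²) · (kg³·m⁻³·s⁻⁶) · m² · s³ · (kg⁻¹·m⁻²·s³·A²) · kg⁻¹ · s · (kg⁻¹·m⁻²·s²) = kg·m⁻⁴·s·A².
Left is kg²·m⁻²·s⁻²; right is kg·m⁻⁴·s·A² — different.

No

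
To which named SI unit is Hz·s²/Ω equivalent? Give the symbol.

F

Hz = s⁻¹.
Ω = kg·m²·s⁻³·A⁻².
So Ω⁻¹ = kg⁻¹·m⁻²·s³·A².
Combining: Hz·Ω⁻¹·s² = s⁻¹ · (kg⁻¹·m⁻²·s³·A²) · s² = kg⁻¹·m⁻²·s⁴·A².
kg⁻¹·m⁻²·s⁴·A² is the base-SI form of the farad.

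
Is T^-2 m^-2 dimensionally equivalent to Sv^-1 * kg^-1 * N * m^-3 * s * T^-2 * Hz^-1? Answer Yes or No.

No

Left side:
  T = Wb/m² (flux density = flux per area),
      = kg·s⁻²·A⁻¹.
  So T⁻² = kg⁻²·s⁴·A².
  Combining: T⁻²·m⁻² = (kg⁻²·s⁴·A²) · m⁻² = kg⁻²·m⁻²·s⁴·A².
Right side:
  Sv = J/kg (equivalent dose = energy per mass),
      = m²·s⁻².
  So Sv⁻¹ = m⁻²·s².
  N = kg·m/s² = kg·m·s⁻² (force = mass × acceleration).
  T = Wb/m² (flux density = flux per area),
      = kg·s⁻²·A⁻¹.
  So T⁻² = kg⁻²·s⁴·A².
  Hz = 1/s = s⁻¹ (frequency is cycles per second).
  So Hz⁻¹ = s.
  Combining: Sv⁻¹·kg⁻¹·N·m⁻³·s·T⁻²·Hz⁻¹ = (m⁻²·s²) · kg⁻¹ · (kg·m·s⁻²) · m⁻³ · s · (kg⁻²·s⁴·A²) · s = kg⁻²·m⁻⁴·s⁶·A².
Left is kg⁻²·m⁻²·s⁴·A²; right is kg⁻²·m⁻⁴·s⁶·A² — different.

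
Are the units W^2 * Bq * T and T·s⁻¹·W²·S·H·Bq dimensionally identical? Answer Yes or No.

Left side:
  W = kg·m²·s⁻³.
  So W² = kg²·m⁴·s⁻⁶.
  Bq = s⁻¹.
  T = kg·s⁻²·A⁻¹.
  Combining: W²·Bq·T = (kg²·m⁴·s⁻⁶) · s⁻¹ · (kg·s⁻²·A⁻¹) = kg³·m⁴·s⁻⁹·A⁻¹.
Right side:
  T = Wb/m² (flux density = flux per area),
      = kg·s⁻²·A⁻¹.
  W = J/s (power = energy per time),
      = kg·m²·s⁻³.
  So W² = kg²·m⁴·s⁻⁶.
  S = 1/Ω (conductance is reciprocal resistance),
      = kg⁻¹·m⁻²·s³·A².
  H = Wb/A (inductance = flux per current),
      = kg·m²·s⁻²·A⁻².
  Bq = 1/s = s⁻¹ (activity is decays per second).
  Combining: T·s⁻¹·W²·S·H·Bq = (kg·s⁻²·A⁻¹) · s⁻¹ · (kg²·m⁴·s⁻⁶) · (kg⁻¹·m⁻²·s³·A²) · (kg·m²·s⁻²·A⁻²) · s⁻¹ = kg³·m⁴·s⁻⁹·A⁻¹.
Both reduce to kg³·m⁴·s⁻⁹·A⁻¹.

Yes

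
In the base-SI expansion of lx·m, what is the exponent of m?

-1

lx = m⁻²·cd.
Combining: lx·m = (m⁻²·cd) · m = m⁻¹·cd.
The exponent of m is -1.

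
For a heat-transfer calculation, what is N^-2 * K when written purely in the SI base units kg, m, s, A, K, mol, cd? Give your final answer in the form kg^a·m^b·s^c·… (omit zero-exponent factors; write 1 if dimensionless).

kg⁻²·m⁻²·s⁴·K

N = kg·m/s² = kg·m·s⁻² (force = mass × acceleration).
So N⁻² = kg⁻²·m⁻²·s⁴.
Combining: N⁻²·K = (kg⁻²·m⁻²·s⁴) · K = kg⁻²·m⁻²·s⁴·K.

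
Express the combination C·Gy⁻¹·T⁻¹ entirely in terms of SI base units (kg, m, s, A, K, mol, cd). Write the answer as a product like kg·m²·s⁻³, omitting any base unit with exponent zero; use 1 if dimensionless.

C = A·s = s·A (charge = current × time).
Gy = J/kg (absorbed dose = energy per mass),
    = m²·s⁻².
So Gy⁻¹ = m⁻²·s².
T = Wb/m² (flux density = flux per area),
    = kg·s⁻²·A⁻¹.
So T⁻¹ = kg⁻¹·s²·A.
Combining: C·Gy⁻¹·T⁻¹ = (s·A) · (m⁻²·s²) · (kg⁻¹·s²·A) = kg⁻¹·m⁻²·s⁵·A².

kg⁻¹·m⁻²·s⁵·A²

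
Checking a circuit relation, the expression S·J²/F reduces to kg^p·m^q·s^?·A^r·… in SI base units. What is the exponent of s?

-5

S = 1/Ω (conductance is reciprocal resistance),
    = kg⁻¹·m⁻²·s³·A².
F = C/V (capacitance = charge per voltage),
    = A·s/(kg·m²·s⁻³·A⁻¹) (substituting C and V),
    = kg⁻¹·m⁻²·s⁴·A².
So F⁻¹ = kg·m²·s⁻⁴·A⁻².
J = N·m (work = force × distance),
    = kg·m²·s⁻².
So J² = kg²·m⁴·s⁻⁴.
Combining: S·F⁻¹·J² = (kg⁻¹·m⁻²·s³·A²) · (kg·m²·s⁻⁴·A⁻²) · (kg²·m⁴·s⁻⁴) = kg²·m⁴·s⁻⁵.
The exponent of s is -5.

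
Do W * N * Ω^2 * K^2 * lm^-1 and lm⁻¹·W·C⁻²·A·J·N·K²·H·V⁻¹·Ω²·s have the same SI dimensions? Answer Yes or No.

No

Left side:
  W = kg·m²·s⁻³.
  N = kg·m·s⁻².
  Ω = kg·m²·s⁻³·A⁻².
  So Ω² = kg²·m⁴·s⁻⁶·A⁻⁴.
  lm = cd.
  So lm⁻¹ = cd⁻¹.
  Combining: W·N·Ω²·K²·lm⁻¹ = (kg·m²·s⁻³) · (kg·m·s⁻²) · (kg²·m⁴·s⁻⁶·A⁻⁴) · K² · cd⁻¹ = kg⁴·m⁷·s⁻¹¹·A⁻⁴·K²·cd⁻¹.
Right side:
  lm = cd.
  So lm⁻¹ = cd⁻¹.
  W = kg·m²·s⁻³.
  C = s·A.
  So C⁻² = s⁻²·A⁻².
  J = kg·m²·s⁻².
  N = kg·m·s⁻².
  H = kg·m²·s⁻²·A⁻².
  V = kg·m²·s⁻³·A⁻¹.
  So V⁻¹ = kg⁻¹·m⁻²·s³·A.
  Ω = kg·m²·s⁻³·A⁻².
  So Ω² = kg²·m⁴·s⁻⁶·A⁻⁴.
  Combining: lm⁻¹·W·C⁻²·A·J·N·K²·H·V⁻¹·Ω²·s = cd⁻¹ · (kg·m²·s⁻³) · (s⁻²·A⁻²) · A · (kg·m²·s⁻²) · (kg·m·s⁻²) · K² · (kg·m²·s⁻²·A⁻²) · (kg⁻¹·m⁻²·s³·A) · (kg²·m⁴·s⁻⁶·A⁻⁴) · s = kg⁵·m⁹·s⁻¹³·A⁻⁶·K²·cd⁻¹.
Left is kg⁴·m⁷·s⁻¹¹·A⁻⁴·K²·cd⁻¹; right is kg⁵·m⁹·s⁻¹³·A⁻⁶·K²·cd⁻¹ — different.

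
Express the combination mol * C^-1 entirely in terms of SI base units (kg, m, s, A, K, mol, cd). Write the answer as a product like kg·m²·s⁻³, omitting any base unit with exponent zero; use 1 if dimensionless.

s⁻¹·A⁻¹·mol

C = s·A.
So C⁻¹ = s⁻¹·A⁻¹.
Combining: mol·C⁻¹ = mol · (s⁻¹·A⁻¹) = s⁻¹·A⁻¹·mol.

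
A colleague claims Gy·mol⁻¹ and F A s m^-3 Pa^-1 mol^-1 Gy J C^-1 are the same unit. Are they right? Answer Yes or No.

Left side:
  Gy = m²·s⁻².
  Combining: Gy·mol⁻¹ = (m²·s⁻²) · mol⁻¹ = m²·s⁻²·mol⁻¹.
Right side:
  F = C/V (capacitance = charge per voltage),
      = A·s/(kg·m²·s⁻³·A⁻¹) (substituting C and V),
      = kg⁻¹·m⁻²·s⁴·A².
  Pa = N/m² (pressure = force per area),
      = kg·m⁻¹·s⁻².
  So Pa⁻¹ = kg⁻¹·m·s².
  Gy = J/kg (absorbed dose = energy per mass),
      = m²·s⁻².
  J = N·m (work = force × distance),
      = kg·m²·s⁻².
  C = A·s = s·A (charge = current × time).
  So C⁻¹ = s⁻¹·A⁻¹.
  Combining: F·A·s·m⁻³·Pa⁻¹·mol⁻¹·Gy·J·C⁻¹ = (kg⁻¹·m⁻²·s⁴·A²) · A · s · m⁻³ · (kg⁻¹·m·s²) · mol⁻¹ · (m²·s⁻²) · (kg·m²·s⁻²) · (s⁻¹·A⁻¹) = kg⁻¹·s²·A²·mol⁻¹.
Left is m²·s⁻²·mol⁻¹; right is kg⁻¹·s²·A²·mol⁻¹ — different.

No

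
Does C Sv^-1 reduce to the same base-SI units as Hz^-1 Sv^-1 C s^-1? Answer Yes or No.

Yes

Left side:
  C = A·s = s·A (charge = current × time).
  Sv = J/kg (equivalent dose = energy per mass),
      = m²·s⁻².
  So Sv⁻¹ = m⁻²·s².
  Combining: C·Sv⁻¹ = (s·A) · (m⁻²·s²) = m⁻²·s³·A.
Right side:
  Hz = s⁻¹.
  So Hz⁻¹ = s.
  Sv = m²·s⁻².
  So Sv⁻¹ = m⁻²·s².
  C = s·A.
  Combining: Hz⁻¹·Sv⁻¹·C·s⁻¹ = s · (m⁻²·s²) · (s·A) · s⁻¹ = m⁻²·s³·A.
Both reduce to m⁻²·s³·A.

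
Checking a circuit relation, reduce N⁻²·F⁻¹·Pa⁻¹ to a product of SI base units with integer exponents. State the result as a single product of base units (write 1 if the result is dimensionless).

N = kg·m·s⁻².
So N⁻² = kg⁻²·m⁻²·s⁴.
F = kg⁻¹·m⁻²·s⁴·A².
So F⁻¹ = kg·m²·s⁻⁴·A⁻².
Pa = kg·m⁻¹·s⁻².
So Pa⁻¹ = kg⁻¹·m·s².
Combining: N⁻²·F⁻¹·Pa⁻¹ = (kg⁻²·m⁻²·s⁴) · (kg·m²·s⁻⁴·A⁻²) · (kg⁻¹·m·s²) = kg⁻²·m·s²·A⁻².

kg⁻²·m·s²·A⁻²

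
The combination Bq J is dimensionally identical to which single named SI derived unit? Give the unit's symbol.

Bq = 1/s = s⁻¹ (activity is decays per second).
J = N·m (work = force × distance),
    = kg·m²·s⁻².
Combining: Bq·J = s⁻¹ · (kg·m²·s⁻²) = kg·m²·s⁻³.
kg·m²·s⁻³ is the base-SI form of the watt.

W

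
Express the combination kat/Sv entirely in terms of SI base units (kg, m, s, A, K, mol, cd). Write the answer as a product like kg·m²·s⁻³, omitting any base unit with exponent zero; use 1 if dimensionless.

m⁻²·s·mol

kat = mol/s = s⁻¹·mol (catalytic activity).
Sv = J/kg (equivalent dose = energy per mass),
    = m²·s⁻².
So Sv⁻¹ = m⁻²·s².
Combining: kat·Sv⁻¹ = (s⁻¹·mol) · (m⁻²·s²) = m⁻²·s·mol.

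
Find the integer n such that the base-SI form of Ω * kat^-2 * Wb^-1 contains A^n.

Ω = V/A (resistance = voltage per current),
    = kg·m²·s⁻³·A⁻².
kat = mol/s = s⁻¹·mol (catalytic activity).
So kat⁻² = s²·mol⁻².
Wb = V·s (flux: a volt is a weber per second),
    = kg·m²·s⁻²·A⁻¹.
So Wb⁻¹ = kg⁻¹·m⁻²·s²·A.
Combining: Ω·kat⁻²·Wb⁻¹ = (kg·m²·s⁻³·A⁻²) · (s²·mol⁻²) · (kg⁻¹·m⁻²·s²·A) = s·A⁻¹·mol⁻².
The exponent of A is -1.

-1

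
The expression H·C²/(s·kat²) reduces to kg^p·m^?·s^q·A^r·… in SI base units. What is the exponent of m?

H = kg·m²·s⁻²·A⁻².
C = s·A.
So C² = s²·A².
kat = s⁻¹·mol.
So kat⁻² = s²·mol⁻².
Combining: H·C²·s⁻¹·kat⁻² = (kg·m²·s⁻²·A⁻²) · (s²·A²) · s⁻¹ · (s²·mol⁻²) = kg·m²·s·mol⁻².
The exponent of m is 2.

2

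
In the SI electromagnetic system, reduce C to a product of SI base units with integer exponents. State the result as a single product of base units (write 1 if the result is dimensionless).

s·A

C = s·A.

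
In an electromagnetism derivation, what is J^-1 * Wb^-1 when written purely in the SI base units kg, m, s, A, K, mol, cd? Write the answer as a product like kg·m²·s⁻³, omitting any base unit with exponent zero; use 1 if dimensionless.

kg⁻²·m⁻⁴·s⁴·A

J = kg·m²·s⁻².
So J⁻¹ = kg⁻¹·m⁻²·s².
Wb = kg·m²·s⁻²·A⁻¹.
So Wb⁻¹ = kg⁻¹·m⁻²·s²·A.
Combining: J⁻¹·Wb⁻¹ = (kg⁻¹·m⁻²·s²) · (kg⁻¹·m⁻²·s²·A) = kg⁻²·m⁻⁴·s⁴·A.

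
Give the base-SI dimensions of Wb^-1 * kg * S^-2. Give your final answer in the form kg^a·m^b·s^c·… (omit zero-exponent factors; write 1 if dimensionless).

Wb = V·s (flux: a volt is a weber per second),
    = kg·m²·s⁻²·A⁻¹.
So Wb⁻¹ = kg⁻¹·m⁻²·s²·A.
S = 1/Ω (conductance is reciprocal resistance),
    = kg⁻¹·m⁻²·s³·A².
So S⁻² = kg²·m⁴·s⁻⁶·A⁻⁴.
Combining: Wb⁻¹·kg·S⁻² = (kg⁻¹·m⁻²·s²·A) · kg · (kg²·m⁴·s⁻⁶·A⁻⁴) = kg²·m²·s⁻⁴·A⁻³.

kg²·m²·s⁻⁴·A⁻³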